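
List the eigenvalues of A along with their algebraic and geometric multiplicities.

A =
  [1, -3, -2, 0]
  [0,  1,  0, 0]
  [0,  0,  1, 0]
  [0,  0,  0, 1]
λ = 1: alg = 4, geom = 3

Step 1 — factor the characteristic polynomial to read off the algebraic multiplicities:
  χ_A(x) = (x - 1)^4

Step 2 — compute geometric multiplicities via the rank-nullity identity g(λ) = n − rank(A − λI):
  rank(A − (1)·I) = 1, so dim ker(A − (1)·I) = n − 1 = 3

Summary:
  λ = 1: algebraic multiplicity = 4, geometric multiplicity = 3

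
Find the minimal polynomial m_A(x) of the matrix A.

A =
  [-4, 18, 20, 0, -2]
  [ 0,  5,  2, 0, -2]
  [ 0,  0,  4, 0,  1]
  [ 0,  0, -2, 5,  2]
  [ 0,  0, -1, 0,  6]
x^3 - 6*x^2 - 15*x + 100

The characteristic polynomial is χ_A(x) = (x - 5)^4*(x + 4), so the eigenvalues are known. The minimal polynomial is
  m_A(x) = Π_λ (x − λ)^{k_λ}
where k_λ is the size of the *largest* Jordan block for λ (equivalently, the smallest k with (A − λI)^k v = 0 for every generalised eigenvector v of λ).

  λ = -4: largest Jordan block has size 1, contributing (x + 4)
  λ = 5: largest Jordan block has size 2, contributing (x − 5)^2

So m_A(x) = (x - 5)^2*(x + 4) = x^3 - 6*x^2 - 15*x + 100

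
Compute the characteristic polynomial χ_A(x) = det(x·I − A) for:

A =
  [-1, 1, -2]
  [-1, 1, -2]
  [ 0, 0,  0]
x^3

Expanding det(x·I − A) (e.g. by cofactor expansion or by noting that A is similar to its Jordan form J, which has the same characteristic polynomial as A) gives
  χ_A(x) = x^3
which factors as x^3. The eigenvalues (with algebraic multiplicities) are λ = 0 with multiplicity 3.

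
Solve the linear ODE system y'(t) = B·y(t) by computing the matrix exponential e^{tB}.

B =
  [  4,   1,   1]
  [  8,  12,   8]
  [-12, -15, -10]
e^{tB} =
  [2*t*exp(2*t) + exp(2*t), -3*t^2*exp(2*t)/2 + t*exp(2*t), -t^2*exp(2*t) + t*exp(2*t)]
  [8*t*exp(2*t), -6*t^2*exp(2*t) + 10*t*exp(2*t) + exp(2*t), -4*t^2*exp(2*t) + 8*t*exp(2*t)]
  [-12*t*exp(2*t), 9*t^2*exp(2*t) - 15*t*exp(2*t), 6*t^2*exp(2*t) - 12*t*exp(2*t) + exp(2*t)]

Strategy: write B = P · J · P⁻¹ where J is a Jordan canonical form, so e^{tB} = P · e^{tJ} · P⁻¹, and e^{tJ} can be computed block-by-block.

B has Jordan form
J =
  [2, 1, 0]
  [0, 2, 1]
  [0, 0, 2]
(up to reordering of blocks).

Per-block formulas:
  For a 3×3 Jordan block J_3(2): exp(t · J_3(2)) = e^(2t)·(I + t·N + (t^2/2)·N^2), where N is the 3×3 nilpotent shift.

After assembling e^{tJ} and conjugating by P, we get:

e^{tB} =
  [2*t*exp(2*t) + exp(2*t), -3*t^2*exp(2*t)/2 + t*exp(2*t), -t^2*exp(2*t) + t*exp(2*t)]
  [8*t*exp(2*t), -6*t^2*exp(2*t) + 10*t*exp(2*t) + exp(2*t), -4*t^2*exp(2*t) + 8*t*exp(2*t)]
  [-12*t*exp(2*t), 9*t^2*exp(2*t) - 15*t*exp(2*t), 6*t^2*exp(2*t) - 12*t*exp(2*t) + exp(2*t)]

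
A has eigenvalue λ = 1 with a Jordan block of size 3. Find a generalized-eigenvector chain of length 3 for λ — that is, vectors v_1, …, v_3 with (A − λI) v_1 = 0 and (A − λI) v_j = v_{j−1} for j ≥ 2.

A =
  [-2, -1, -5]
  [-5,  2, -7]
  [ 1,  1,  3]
A Jordan chain for λ = 1 of length 3:
v_1 = (9, 3, -6)ᵀ
v_2 = (-3, -5, 1)ᵀ
v_3 = (1, 0, 0)ᵀ

Let N = A − (1)·I. We want v_3 with N^3 v_3 = 0 but N^2 v_3 ≠ 0; then v_{j-1} := N · v_j for j = 3, …, 2.

Pick v_3 = (1, 0, 0)ᵀ.
Then v_2 = N · v_3 = (-3, -5, 1)ᵀ.
Then v_1 = N · v_2 = (9, 3, -6)ᵀ.

Sanity check: (A − (1)·I) v_1 = (0, 0, 0)ᵀ = 0. ✓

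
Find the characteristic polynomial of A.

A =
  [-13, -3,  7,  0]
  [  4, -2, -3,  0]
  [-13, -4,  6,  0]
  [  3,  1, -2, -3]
x^4 + 12*x^3 + 54*x^2 + 108*x + 81

Expanding det(x·I − A) (e.g. by cofactor expansion or by noting that A is similar to its Jordan form J, which has the same characteristic polynomial as A) gives
  χ_A(x) = x^4 + 12*x^3 + 54*x^2 + 108*x + 81
which factors as (x + 3)^4. The eigenvalues (with algebraic multiplicities) are λ = -3 with multiplicity 4.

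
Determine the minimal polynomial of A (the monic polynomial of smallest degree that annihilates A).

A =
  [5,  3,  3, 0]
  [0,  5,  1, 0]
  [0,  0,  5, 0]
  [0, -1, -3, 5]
x^3 - 15*x^2 + 75*x - 125

The characteristic polynomial is χ_A(x) = (x - 5)^4, so the eigenvalues are known. The minimal polynomial is
  m_A(x) = Π_λ (x − λ)^{k_λ}
where k_λ is the size of the *largest* Jordan block for λ (equivalently, the smallest k with (A − λI)^k v = 0 for every generalised eigenvector v of λ).

  λ = 5: largest Jordan block has size 3, contributing (x − 5)^3

So m_A(x) = (x - 5)^3 = x^3 - 15*x^2 + 75*x - 125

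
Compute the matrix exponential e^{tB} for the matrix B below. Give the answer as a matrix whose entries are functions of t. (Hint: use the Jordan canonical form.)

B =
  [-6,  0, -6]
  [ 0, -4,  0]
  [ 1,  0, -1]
e^{tB} =
  [-2*exp(-3*t) + 3*exp(-4*t), 0, -6*exp(-3*t) + 6*exp(-4*t)]
  [0, exp(-4*t), 0]
  [exp(-3*t) - exp(-4*t), 0, 3*exp(-3*t) - 2*exp(-4*t)]

Strategy: write B = P · J · P⁻¹ where J is a Jordan canonical form, so e^{tB} = P · e^{tJ} · P⁻¹, and e^{tJ} can be computed block-by-block.

B has Jordan form
J =
  [-4,  0,  0]
  [ 0, -4,  0]
  [ 0,  0, -3]
(up to reordering of blocks).

Per-block formulas:
  For a 1×1 block at λ = -4: exp(t · [-4]) = [e^(-4t)].
  For a 1×1 block at λ = -3: exp(t · [-3]) = [e^(-3t)].

After assembling e^{tJ} and conjugating by P, we get:

e^{tB} =
  [-2*exp(-3*t) + 3*exp(-4*t), 0, -6*exp(-3*t) + 6*exp(-4*t)]
  [0, exp(-4*t), 0]
  [exp(-3*t) - exp(-4*t), 0, 3*exp(-3*t) - 2*exp(-4*t)]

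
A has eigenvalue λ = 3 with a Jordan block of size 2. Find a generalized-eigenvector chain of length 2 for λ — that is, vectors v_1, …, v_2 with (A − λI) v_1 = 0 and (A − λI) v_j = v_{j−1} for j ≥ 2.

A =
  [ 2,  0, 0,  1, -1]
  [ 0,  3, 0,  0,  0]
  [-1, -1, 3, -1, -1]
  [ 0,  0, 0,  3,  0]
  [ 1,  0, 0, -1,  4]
A Jordan chain for λ = 3 of length 2:
v_1 = (-1, 0, -1, 0, 1)ᵀ
v_2 = (1, 0, 0, 0, 0)ᵀ

Let N = A − (3)·I. We want v_2 with N^2 v_2 = 0 but N^1 v_2 ≠ 0; then v_{j-1} := N · v_j for j = 2, …, 2.

Pick v_2 = (1, 0, 0, 0, 0)ᵀ.
Then v_1 = N · v_2 = (-1, 0, -1, 0, 1)ᵀ.

Sanity check: (A − (3)·I) v_1 = (0, 0, 0, 0, 0)ᵀ = 0. ✓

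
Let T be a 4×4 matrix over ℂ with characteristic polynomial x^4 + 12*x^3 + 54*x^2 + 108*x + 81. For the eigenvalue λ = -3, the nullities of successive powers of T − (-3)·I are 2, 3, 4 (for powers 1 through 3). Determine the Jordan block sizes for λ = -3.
Block sizes for λ = -3: [3, 1]

From the dimensions of kernels of powers, the number of Jordan blocks of size at least j is d_j − d_{j−1} where d_j = dim ker(N^j) (with d_0 = 0). Computing the differences gives [2, 1, 1].
The number of blocks of size exactly k is (#blocks of size ≥ k) − (#blocks of size ≥ k + 1), so the partition is: 1 block(s) of size 1, 1 block(s) of size 3.
In nonincreasing order the block sizes are [3, 1].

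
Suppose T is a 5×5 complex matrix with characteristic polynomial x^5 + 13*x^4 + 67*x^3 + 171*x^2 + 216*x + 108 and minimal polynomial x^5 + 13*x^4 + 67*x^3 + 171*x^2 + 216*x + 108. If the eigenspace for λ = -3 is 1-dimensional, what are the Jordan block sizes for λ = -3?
Block sizes for λ = -3: [3]

Step 1 — from the characteristic polynomial, algebraic multiplicity of λ = -3 is 3. From dim ker(T − (-3)·I) = 1, there are exactly 1 Jordan blocks for λ = -3.
Step 2 — from the minimal polynomial, the factor (x + 3)^3 tells us the largest block for λ = -3 has size 3.
Step 3 — with total size 3, 1 blocks, and largest block 3, the block sizes (in nonincreasing order) are [3].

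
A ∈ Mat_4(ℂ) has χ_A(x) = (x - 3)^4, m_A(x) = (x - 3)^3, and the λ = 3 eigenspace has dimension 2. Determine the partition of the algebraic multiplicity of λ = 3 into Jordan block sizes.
Block sizes for λ = 3: [3, 1]

Step 1 — from the characteristic polynomial, algebraic multiplicity of λ = 3 is 4. From dim ker(A − (3)·I) = 2, there are exactly 2 Jordan blocks for λ = 3.
Step 2 — from the minimal polynomial, the factor (x − 3)^3 tells us the largest block for λ = 3 has size 3.
Step 3 — with total size 4, 2 blocks, and largest block 3, the block sizes (in nonincreasing order) are [3, 1].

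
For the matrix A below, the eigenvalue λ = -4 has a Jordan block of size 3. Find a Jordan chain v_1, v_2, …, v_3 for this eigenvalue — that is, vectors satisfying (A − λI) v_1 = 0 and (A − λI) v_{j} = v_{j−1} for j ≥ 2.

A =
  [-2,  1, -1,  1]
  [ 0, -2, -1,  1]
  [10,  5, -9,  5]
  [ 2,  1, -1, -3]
A Jordan chain for λ = -4 of length 3:
v_1 = (-4, -8, -20, -4)ᵀ
v_2 = (2, 0, 10, 2)ᵀ
v_3 = (1, 0, 0, 0)ᵀ

Let N = A − (-4)·I. We want v_3 with N^3 v_3 = 0 but N^2 v_3 ≠ 0; then v_{j-1} := N · v_j for j = 3, …, 2.

Pick v_3 = (1, 0, 0, 0)ᵀ.
Then v_2 = N · v_3 = (2, 0, 10, 2)ᵀ.
Then v_1 = N · v_2 = (-4, -8, -20, -4)ᵀ.

Sanity check: (A − (-4)·I) v_1 = (0, 0, 0, 0)ᵀ = 0. ✓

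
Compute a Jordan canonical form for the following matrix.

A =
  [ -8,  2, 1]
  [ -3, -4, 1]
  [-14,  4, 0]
J_3(-4)

The characteristic polynomial is
  det(x·I − A) = x^3 + 12*x^2 + 48*x + 64 = (x + 4)^3

Eigenvalues and multiplicities (the geometric multiplicity of λ is n − rank(A − λI), which equals the number of Jordan blocks for λ):
  λ = -4: algebraic multiplicity = 3, geometric multiplicity = 1

Determining the block sizes for each eigenvalue:
  λ = -4: one block (gm = 1), so the single block has size am = 3 → block sizes [3]

Assembling the blocks gives a Jordan form
J =
  [-4,  1,  0]
  [ 0, -4,  1]
  [ 0,  0, -4]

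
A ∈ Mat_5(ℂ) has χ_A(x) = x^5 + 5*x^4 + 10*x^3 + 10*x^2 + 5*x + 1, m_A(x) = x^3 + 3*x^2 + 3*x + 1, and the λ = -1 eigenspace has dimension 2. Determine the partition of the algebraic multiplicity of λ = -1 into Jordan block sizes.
Block sizes for λ = -1: [3, 2]

Step 1 — from the characteristic polynomial, algebraic multiplicity of λ = -1 is 5. From dim ker(A − (-1)·I) = 2, there are exactly 2 Jordan blocks for λ = -1.
Step 2 — from the minimal polynomial, the factor (x + 1)^3 tells us the largest block for λ = -1 has size 3.
Step 3 — with total size 5, 2 blocks, and largest block 3, the block sizes (in nonincreasing order) are [3, 2].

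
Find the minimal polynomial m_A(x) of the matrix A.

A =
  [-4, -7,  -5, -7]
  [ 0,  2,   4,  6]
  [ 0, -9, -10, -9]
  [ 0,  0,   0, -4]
x^3 + 12*x^2 + 48*x + 64

The characteristic polynomial is χ_A(x) = (x + 4)^4, so the eigenvalues are known. The minimal polynomial is
  m_A(x) = Π_λ (x − λ)^{k_λ}
where k_λ is the size of the *largest* Jordan block for λ (equivalently, the smallest k with (A − λI)^k v = 0 for every generalised eigenvector v of λ).

  λ = -4: largest Jordan block has size 3, contributing (x + 4)^3

So m_A(x) = (x + 4)^3 = x^3 + 12*x^2 + 48*x + 64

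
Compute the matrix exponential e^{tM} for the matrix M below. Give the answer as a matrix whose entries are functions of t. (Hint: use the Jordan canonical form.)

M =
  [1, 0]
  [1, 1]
e^{tM} =
  [exp(t), 0]
  [t*exp(t), exp(t)]

Strategy: write M = P · J · P⁻¹ where J is a Jordan canonical form, so e^{tM} = P · e^{tJ} · P⁻¹, and e^{tJ} can be computed block-by-block.

M has Jordan form
J =
  [1, 1]
  [0, 1]
(up to reordering of blocks).

Per-block formulas:
  For a 2×2 Jordan block J_2(1): exp(t · J_2(1)) = e^(1t)·(I + t·N), where N is the 2×2 nilpotent shift.

After assembling e^{tJ} and conjugating by P, we get:

e^{tM} =
  [exp(t), 0]
  [t*exp(t), exp(t)]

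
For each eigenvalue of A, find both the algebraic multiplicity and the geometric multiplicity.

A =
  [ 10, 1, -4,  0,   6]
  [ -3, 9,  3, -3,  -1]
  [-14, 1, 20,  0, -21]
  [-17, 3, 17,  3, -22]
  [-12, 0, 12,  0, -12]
λ = 6: alg = 5, geom = 2

Step 1 — factor the characteristic polynomial to read off the algebraic multiplicities:
  χ_A(x) = (x - 6)^5

Step 2 — compute geometric multiplicities via the rank-nullity identity g(λ) = n − rank(A − λI):
  rank(A − (6)·I) = 3, so dim ker(A − (6)·I) = n − 3 = 2

Summary:
  λ = 6: algebraic multiplicity = 5, geometric multiplicity = 2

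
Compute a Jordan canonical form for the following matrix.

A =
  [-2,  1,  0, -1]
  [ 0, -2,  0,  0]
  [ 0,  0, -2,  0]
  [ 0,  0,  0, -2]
J_2(-2) ⊕ J_1(-2) ⊕ J_1(-2)

The characteristic polynomial is
  det(x·I − A) = x^4 + 8*x^3 + 24*x^2 + 32*x + 16 = (x + 2)^4

Eigenvalues and multiplicities (the geometric multiplicity of λ is n − rank(A − λI), which equals the number of Jordan blocks for λ):
  λ = -2: algebraic multiplicity = 4, geometric multiplicity = 3

Determining the block sizes for each eigenvalue:
  λ = -2: 3 blocks summing to 4 forces exactly one block of size 2 and the rest size 1 → block sizes [2, 1, 1]

Assembling the blocks gives a Jordan form
J =
  [-2,  1,  0,  0]
  [ 0, -2,  0,  0]
  [ 0,  0, -2,  0]
  [ 0,  0,  0, -2]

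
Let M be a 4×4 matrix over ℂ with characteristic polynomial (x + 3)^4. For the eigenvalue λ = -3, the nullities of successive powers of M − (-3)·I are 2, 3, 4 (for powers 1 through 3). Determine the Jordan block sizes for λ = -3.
Block sizes for λ = -3: [3, 1]

From the dimensions of kernels of powers, the number of Jordan blocks of size at least j is d_j − d_{j−1} where d_j = dim ker(N^j) (with d_0 = 0). Computing the differences gives [2, 1, 1].
The number of blocks of size exactly k is (#blocks of size ≥ k) − (#blocks of size ≥ k + 1), so the partition is: 1 block(s) of size 1, 1 block(s) of size 3.
In nonincreasing order the block sizes are [3, 1].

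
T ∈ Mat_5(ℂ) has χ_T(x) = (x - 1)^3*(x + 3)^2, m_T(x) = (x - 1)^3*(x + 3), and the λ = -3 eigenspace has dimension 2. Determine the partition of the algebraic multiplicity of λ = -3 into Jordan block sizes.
Block sizes for λ = -3: [1, 1]

Step 1 — from the characteristic polynomial, algebraic multiplicity of λ = -3 is 2. From dim ker(T − (-3)·I) = 2, there are exactly 2 Jordan blocks for λ = -3.
Step 2 — from the minimal polynomial, the factor (x + 3) tells us the largest block for λ = -3 has size 1.
Step 3 — with total size 2, 2 blocks, and largest block 1, the block sizes (in nonincreasing order) are [1, 1].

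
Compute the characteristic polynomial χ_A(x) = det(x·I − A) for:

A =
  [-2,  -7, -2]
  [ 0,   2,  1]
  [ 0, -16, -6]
x^3 + 6*x^2 + 12*x + 8

Expanding det(x·I − A) (e.g. by cofactor expansion or by noting that A is similar to its Jordan form J, which has the same characteristic polynomial as A) gives
  χ_A(x) = x^3 + 6*x^2 + 12*x + 8
which factors as (x + 2)^3. The eigenvalues (with algebraic multiplicities) are λ = -2 with multiplicity 3.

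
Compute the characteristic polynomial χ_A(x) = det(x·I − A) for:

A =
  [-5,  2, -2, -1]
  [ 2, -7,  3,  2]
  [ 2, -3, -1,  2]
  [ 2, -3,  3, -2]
x^4 + 15*x^3 + 84*x^2 + 208*x + 192

Expanding det(x·I − A) (e.g. by cofactor expansion or by noting that A is similar to its Jordan form J, which has the same characteristic polynomial as A) gives
  χ_A(x) = x^4 + 15*x^3 + 84*x^2 + 208*x + 192
which factors as (x + 3)*(x + 4)^3. The eigenvalues (with algebraic multiplicities) are λ = -4 with multiplicity 3, λ = -3 with multiplicity 1.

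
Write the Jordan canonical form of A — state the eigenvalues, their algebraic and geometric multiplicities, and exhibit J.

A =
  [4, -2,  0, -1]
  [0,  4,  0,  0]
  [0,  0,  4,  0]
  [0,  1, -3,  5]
J_2(4) ⊕ J_1(4) ⊕ J_1(5)

The characteristic polynomial is
  det(x·I − A) = x^4 - 17*x^3 + 108*x^2 - 304*x + 320 = (x - 5)*(x - 4)^3

Eigenvalues and multiplicities (the geometric multiplicity of λ is n − rank(A − λI), which equals the number of Jordan blocks for λ):
  λ = 4: algebraic multiplicity = 3, geometric multiplicity = 2
  λ = 5: algebraic multiplicity = 1, geometric multiplicity = 1

Determining the block sizes for each eigenvalue:
  λ = 4: 2 blocks summing to 3 forces exactly one block of size 2 and the rest size 1 → block sizes [2, 1]
  λ = 5: one block (gm = 1), so the single block has size am = 1 → block sizes [1]

Assembling the blocks gives a Jordan form
J =
  [4, 1, 0, 0]
  [0, 4, 0, 0]
  [0, 0, 4, 0]
  [0, 0, 0, 5]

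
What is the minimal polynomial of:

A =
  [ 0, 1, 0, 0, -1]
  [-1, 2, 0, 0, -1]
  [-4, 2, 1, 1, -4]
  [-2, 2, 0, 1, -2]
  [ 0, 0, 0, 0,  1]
x^2 - 2*x + 1

The characteristic polynomial is χ_A(x) = (x - 1)^5, so the eigenvalues are known. The minimal polynomial is
  m_A(x) = Π_λ (x − λ)^{k_λ}
where k_λ is the size of the *largest* Jordan block for λ (equivalently, the smallest k with (A − λI)^k v = 0 for every generalised eigenvector v of λ).

  λ = 1: largest Jordan block has size 2, contributing (x − 1)^2

So m_A(x) = (x - 1)^2 = x^2 - 2*x + 1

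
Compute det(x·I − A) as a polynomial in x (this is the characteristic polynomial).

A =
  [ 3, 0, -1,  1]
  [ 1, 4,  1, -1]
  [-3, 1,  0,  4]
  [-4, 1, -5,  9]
x^4 - 16*x^3 + 96*x^2 - 256*x + 256

Expanding det(x·I − A) (e.g. by cofactor expansion or by noting that A is similar to its Jordan form J, which has the same characteristic polynomial as A) gives
  χ_A(x) = x^4 - 16*x^3 + 96*x^2 - 256*x + 256
which factors as (x - 4)^4. The eigenvalues (with algebraic multiplicities) are λ = 4 with multiplicity 4.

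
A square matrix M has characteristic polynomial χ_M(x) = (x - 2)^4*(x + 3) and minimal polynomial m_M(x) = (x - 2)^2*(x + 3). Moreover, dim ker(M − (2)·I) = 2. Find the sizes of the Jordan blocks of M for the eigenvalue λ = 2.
Block sizes for λ = 2: [2, 2]

Step 1 — from the characteristic polynomial, algebraic multiplicity of λ = 2 is 4. From dim ker(M − (2)·I) = 2, there are exactly 2 Jordan blocks for λ = 2.
Step 2 — from the minimal polynomial, the factor (x − 2)^2 tells us the largest block for λ = 2 has size 2.
Step 3 — with total size 4, 2 blocks, and largest block 2, the block sizes (in nonincreasing order) are [2, 2].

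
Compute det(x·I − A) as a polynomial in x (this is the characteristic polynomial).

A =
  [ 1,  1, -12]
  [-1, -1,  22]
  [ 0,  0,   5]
x^3 - 5*x^2

Expanding det(x·I − A) (e.g. by cofactor expansion or by noting that A is similar to its Jordan form J, which has the same characteristic polynomial as A) gives
  χ_A(x) = x^3 - 5*x^2
which factors as x^2*(x - 5). The eigenvalues (with algebraic multiplicities) are λ = 0 with multiplicity 2, λ = 5 with multiplicity 1.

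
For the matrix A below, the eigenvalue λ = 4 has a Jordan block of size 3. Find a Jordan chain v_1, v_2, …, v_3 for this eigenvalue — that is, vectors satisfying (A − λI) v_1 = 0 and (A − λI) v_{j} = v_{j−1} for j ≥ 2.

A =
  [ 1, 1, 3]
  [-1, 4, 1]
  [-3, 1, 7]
A Jordan chain for λ = 4 of length 3:
v_1 = (-1, 0, -1)ᵀ
v_2 = (-3, -1, -3)ᵀ
v_3 = (1, 0, 0)ᵀ

Let N = A − (4)·I. We want v_3 with N^3 v_3 = 0 but N^2 v_3 ≠ 0; then v_{j-1} := N · v_j for j = 3, …, 2.

Pick v_3 = (1, 0, 0)ᵀ.
Then v_2 = N · v_3 = (-3, -1, -3)ᵀ.
Then v_1 = N · v_2 = (-1, 0, -1)ᵀ.

Sanity check: (A − (4)·I) v_1 = (0, 0, 0)ᵀ = 0. ✓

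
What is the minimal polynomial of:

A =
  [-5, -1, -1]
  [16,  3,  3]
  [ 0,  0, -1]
x^3 + 3*x^2 + 3*x + 1

The characteristic polynomial is χ_A(x) = (x + 1)^3, so the eigenvalues are known. The minimal polynomial is
  m_A(x) = Π_λ (x − λ)^{k_λ}
where k_λ is the size of the *largest* Jordan block for λ (equivalently, the smallest k with (A − λI)^k v = 0 for every generalised eigenvector v of λ).

  λ = -1: largest Jordan block has size 3, contributing (x + 1)^3

So m_A(x) = (x + 1)^3 = x^3 + 3*x^2 + 3*x + 1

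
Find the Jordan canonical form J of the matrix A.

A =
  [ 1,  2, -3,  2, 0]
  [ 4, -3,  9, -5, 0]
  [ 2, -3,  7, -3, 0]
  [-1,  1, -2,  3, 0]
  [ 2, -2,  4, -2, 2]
J_3(2) ⊕ J_1(2) ⊕ J_1(2)

The characteristic polynomial is
  det(x·I − A) = x^5 - 10*x^4 + 40*x^3 - 80*x^2 + 80*x - 32 = (x - 2)^5

Eigenvalues and multiplicities (the geometric multiplicity of λ is n − rank(A − λI), which equals the number of Jordan blocks for λ):
  λ = 2: algebraic multiplicity = 5, geometric multiplicity = 3

Determining the block sizes for each eigenvalue:
  λ = 2: with am = 5 and gm = 3, the partition is not yet determined (e.g. several partitions of 5 into 3 parts exist). Let N = A − (2)·I. Computing rank(N^1) = 2, rank(N^2) = 1, rank(N^3) = 0; the number of blocks of size ≥ j is rank(N^{j−1}) − rank(N^j), giving [3, 1, 1]. So we have 1 block(s) of size 3, 2 block(s) of size 1 → block sizes [3, 1, 1]

Assembling the blocks gives a Jordan form
J =
  [2, 1, 0, 0, 0]
  [0, 2, 1, 0, 0]
  [0, 0, 2, 0, 0]
  [0, 0, 0, 2, 0]
  [0, 0, 0, 0, 2]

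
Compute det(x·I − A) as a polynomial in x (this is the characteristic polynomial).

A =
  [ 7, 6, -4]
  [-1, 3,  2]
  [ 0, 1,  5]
x^3 - 15*x^2 + 75*x - 125

Expanding det(x·I − A) (e.g. by cofactor expansion or by noting that A is similar to its Jordan form J, which has the same characteristic polynomial as A) gives
  χ_A(x) = x^3 - 15*x^2 + 75*x - 125
which factors as (x - 5)^3. The eigenvalues (with algebraic multiplicities) are λ = 5 with multiplicity 3.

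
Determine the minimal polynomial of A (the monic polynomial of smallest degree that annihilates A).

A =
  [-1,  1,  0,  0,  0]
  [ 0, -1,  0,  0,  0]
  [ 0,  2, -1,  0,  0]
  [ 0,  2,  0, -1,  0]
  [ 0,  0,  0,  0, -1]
x^2 + 2*x + 1

The characteristic polynomial is χ_A(x) = (x + 1)^5, so the eigenvalues are known. The minimal polynomial is
  m_A(x) = Π_λ (x − λ)^{k_λ}
where k_λ is the size of the *largest* Jordan block for λ (equivalently, the smallest k with (A − λI)^k v = 0 for every generalised eigenvector v of λ).

  λ = -1: largest Jordan block has size 2, contributing (x + 1)^2

So m_A(x) = (x + 1)^2 = x^2 + 2*x + 1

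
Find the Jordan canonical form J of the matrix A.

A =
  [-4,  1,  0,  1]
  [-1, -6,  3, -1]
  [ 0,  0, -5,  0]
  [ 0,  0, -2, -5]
J_3(-5) ⊕ J_1(-5)

The characteristic polynomial is
  det(x·I − A) = x^4 + 20*x^3 + 150*x^2 + 500*x + 625 = (x + 5)^4

Eigenvalues and multiplicities (the geometric multiplicity of λ is n − rank(A − λI), which equals the number of Jordan blocks for λ):
  λ = -5: algebraic multiplicity = 4, geometric multiplicity = 2

Determining the block sizes for each eigenvalue:
  λ = -5: with am = 4 and gm = 2, the partition is not yet determined (e.g. several partitions of 4 into 2 parts exist). Let N = A − (-5)·I. Computing rank(N^1) = 2, rank(N^2) = 1, rank(N^3) = 0; the number of blocks of size ≥ j is rank(N^{j−1}) − rank(N^j), giving [2, 1, 1]. So we have 1 block(s) of size 3, 1 block(s) of size 1 → block sizes [3, 1]

Assembling the blocks gives a Jordan form
J =
  [-5,  1,  0,  0]
  [ 0, -5,  1,  0]
  [ 0,  0, -5,  0]
  [ 0,  0,  0, -5]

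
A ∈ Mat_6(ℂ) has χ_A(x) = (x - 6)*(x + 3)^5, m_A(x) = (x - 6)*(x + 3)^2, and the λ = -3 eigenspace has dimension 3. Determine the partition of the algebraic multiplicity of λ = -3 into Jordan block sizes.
Block sizes for λ = -3: [2, 2, 1]

Step 1 — from the characteristic polynomial, algebraic multiplicity of λ = -3 is 5. From dim ker(A − (-3)·I) = 3, there are exactly 3 Jordan blocks for λ = -3.
Step 2 — from the minimal polynomial, the factor (x + 3)^2 tells us the largest block for λ = -3 has size 2.
Step 3 — with total size 5, 3 blocks, and largest block 2, the block sizes (in nonincreasing order) are [2, 2, 1].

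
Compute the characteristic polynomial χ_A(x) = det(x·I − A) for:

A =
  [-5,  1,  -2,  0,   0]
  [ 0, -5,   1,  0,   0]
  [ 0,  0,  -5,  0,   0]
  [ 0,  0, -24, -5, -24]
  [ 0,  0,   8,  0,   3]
x^5 + 17*x^4 + 90*x^3 + 50*x^2 - 875*x - 1875

Expanding det(x·I − A) (e.g. by cofactor expansion or by noting that A is similar to its Jordan form J, which has the same characteristic polynomial as A) gives
  χ_A(x) = x^5 + 17*x^4 + 90*x^3 + 50*x^2 - 875*x - 1875
which factors as (x - 3)*(x + 5)^4. The eigenvalues (with algebraic multiplicities) are λ = -5 with multiplicity 4, λ = 3 with multiplicity 1.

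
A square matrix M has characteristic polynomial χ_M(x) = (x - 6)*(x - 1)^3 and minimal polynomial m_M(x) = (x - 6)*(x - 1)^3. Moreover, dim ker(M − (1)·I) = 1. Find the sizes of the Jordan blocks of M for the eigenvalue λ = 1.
Block sizes for λ = 1: [3]

Step 1 — from the characteristic polynomial, algebraic multiplicity of λ = 1 is 3. From dim ker(M − (1)·I) = 1, there are exactly 1 Jordan blocks for λ = 1.
Step 2 — from the minimal polynomial, the factor (x − 1)^3 tells us the largest block for λ = 1 has size 3.
Step 3 — with total size 3, 1 blocks, and largest block 3, the block sizes (in nonincreasing order) are [3].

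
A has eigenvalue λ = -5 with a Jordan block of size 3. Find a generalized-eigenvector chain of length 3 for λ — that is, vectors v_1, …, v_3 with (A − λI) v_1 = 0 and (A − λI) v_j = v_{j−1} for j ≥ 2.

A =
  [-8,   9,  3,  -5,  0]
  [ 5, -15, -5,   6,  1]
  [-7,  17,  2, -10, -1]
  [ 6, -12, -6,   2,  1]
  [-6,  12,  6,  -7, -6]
A Jordan chain for λ = -5 of length 3:
v_1 = (3, 0, 3, 0, 0)ᵀ
v_2 = (-3, 5, -7, 6, -6)ᵀ
v_3 = (1, 0, 0, 0, 0)ᵀ

Let N = A − (-5)·I. We want v_3 with N^3 v_3 = 0 but N^2 v_3 ≠ 0; then v_{j-1} := N · v_j for j = 3, …, 2.

Pick v_3 = (1, 0, 0, 0, 0)ᵀ.
Then v_2 = N · v_3 = (-3, 5, -7, 6, -6)ᵀ.
Then v_1 = N · v_2 = (3, 0, 3, 0, 0)ᵀ.

Sanity check: (A − (-5)·I) v_1 = (0, 0, 0, 0, 0)ᵀ = 0. ✓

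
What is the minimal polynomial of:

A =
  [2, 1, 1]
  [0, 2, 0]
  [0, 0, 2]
x^2 - 4*x + 4

The characteristic polynomial is χ_A(x) = (x - 2)^3, so the eigenvalues are known. The minimal polynomial is
  m_A(x) = Π_λ (x − λ)^{k_λ}
where k_λ is the size of the *largest* Jordan block for λ (equivalently, the smallest k with (A − λI)^k v = 0 for every generalised eigenvector v of λ).

  λ = 2: largest Jordan block has size 2, contributing (x − 2)^2

So m_A(x) = (x - 2)^2 = x^2 - 4*x + 4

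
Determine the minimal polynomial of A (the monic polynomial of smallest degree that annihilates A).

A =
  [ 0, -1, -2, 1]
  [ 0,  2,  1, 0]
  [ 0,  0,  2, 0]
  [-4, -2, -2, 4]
x^3 - 6*x^2 + 12*x - 8

The characteristic polynomial is χ_A(x) = (x - 2)^4, so the eigenvalues are known. The minimal polynomial is
  m_A(x) = Π_λ (x − λ)^{k_λ}
where k_λ is the size of the *largest* Jordan block for λ (equivalently, the smallest k with (A − λI)^k v = 0 for every generalised eigenvector v of λ).

  λ = 2: largest Jordan block has size 3, contributing (x − 2)^3

So m_A(x) = (x - 2)^3 = x^3 - 6*x^2 + 12*x - 8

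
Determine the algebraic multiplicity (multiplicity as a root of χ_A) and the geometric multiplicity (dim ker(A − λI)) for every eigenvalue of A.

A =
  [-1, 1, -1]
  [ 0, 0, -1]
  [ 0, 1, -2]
λ = -1: alg = 3, geom = 2

Step 1 — factor the characteristic polynomial to read off the algebraic multiplicities:
  χ_A(x) = (x + 1)^3

Step 2 — compute geometric multiplicities via the rank-nullity identity g(λ) = n − rank(A − λI):
  rank(A − (-1)·I) = 1, so dim ker(A − (-1)·I) = n − 1 = 2

Summary:
  λ = -1: algebraic multiplicity = 3, geometric multiplicity = 2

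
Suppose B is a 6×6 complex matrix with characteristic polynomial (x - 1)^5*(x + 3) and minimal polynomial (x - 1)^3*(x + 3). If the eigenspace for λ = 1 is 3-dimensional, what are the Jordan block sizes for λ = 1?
Block sizes for λ = 1: [3, 1, 1]

Step 1 — from the characteristic polynomial, algebraic multiplicity of λ = 1 is 5. From dim ker(B − (1)·I) = 3, there are exactly 3 Jordan blocks for λ = 1.
Step 2 — from the minimal polynomial, the factor (x − 1)^3 tells us the largest block for λ = 1 has size 3.
Step 3 — with total size 5, 3 blocks, and largest block 3, the block sizes (in nonincreasing order) are [3, 1, 1].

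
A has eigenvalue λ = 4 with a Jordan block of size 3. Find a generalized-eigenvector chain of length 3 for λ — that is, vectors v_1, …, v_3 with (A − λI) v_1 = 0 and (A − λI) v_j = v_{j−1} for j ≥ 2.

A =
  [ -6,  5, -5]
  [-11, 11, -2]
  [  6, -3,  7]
A Jordan chain for λ = 4 of length 3:
v_1 = (15, 21, -9)ᵀ
v_2 = (-10, -11, 6)ᵀ
v_3 = (1, 0, 0)ᵀ

Let N = A − (4)·I. We want v_3 with N^3 v_3 = 0 but N^2 v_3 ≠ 0; then v_{j-1} := N · v_j for j = 3, …, 2.

Pick v_3 = (1, 0, 0)ᵀ.
Then v_2 = N · v_3 = (-10, -11, 6)ᵀ.
Then v_1 = N · v_2 = (15, 21, -9)ᵀ.

Sanity check: (A − (4)·I) v_1 = (0, 0, 0)ᵀ = 0. ✓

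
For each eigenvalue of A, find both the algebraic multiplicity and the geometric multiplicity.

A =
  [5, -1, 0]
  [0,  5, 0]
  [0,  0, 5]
λ = 5: alg = 3, geom = 2

Step 1 — factor the characteristic polynomial to read off the algebraic multiplicities:
  χ_A(x) = (x - 5)^3

Step 2 — compute geometric multiplicities via the rank-nullity identity g(λ) = n − rank(A − λI):
  rank(A − (5)·I) = 1, so dim ker(A − (5)·I) = n − 1 = 2

Summary:
  λ = 5: algebraic multiplicity = 3, geometric multiplicity = 2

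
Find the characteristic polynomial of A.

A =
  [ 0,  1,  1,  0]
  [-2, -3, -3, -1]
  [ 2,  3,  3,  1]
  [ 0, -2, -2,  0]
x^4

Expanding det(x·I − A) (e.g. by cofactor expansion or by noting that A is similar to its Jordan form J, which has the same characteristic polynomial as A) gives
  χ_A(x) = x^4
which factors as x^4. The eigenvalues (with algebraic multiplicities) are λ = 0 with multiplicity 4.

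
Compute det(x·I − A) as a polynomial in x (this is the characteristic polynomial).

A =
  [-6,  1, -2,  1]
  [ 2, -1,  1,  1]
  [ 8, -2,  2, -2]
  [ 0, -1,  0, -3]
x^4 + 8*x^3 + 24*x^2 + 32*x + 16

Expanding det(x·I − A) (e.g. by cofactor expansion or by noting that A is similar to its Jordan form J, which has the same characteristic polynomial as A) gives
  χ_A(x) = x^4 + 8*x^3 + 24*x^2 + 32*x + 16
which factors as (x + 2)^4. The eigenvalues (with algebraic multiplicities) are λ = -2 with multiplicity 4.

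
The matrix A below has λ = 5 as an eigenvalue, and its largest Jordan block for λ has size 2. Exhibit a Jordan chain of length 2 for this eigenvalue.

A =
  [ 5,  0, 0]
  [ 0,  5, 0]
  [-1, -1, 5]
A Jordan chain for λ = 5 of length 2:
v_1 = (0, 0, -1)ᵀ
v_2 = (1, 0, 0)ᵀ

Let N = A − (5)·I. We want v_2 with N^2 v_2 = 0 but N^1 v_2 ≠ 0; then v_{j-1} := N · v_j for j = 2, …, 2.

Pick v_2 = (1, 0, 0)ᵀ.
Then v_1 = N · v_2 = (0, 0, -1)ᵀ.

Sanity check: (A − (5)·I) v_1 = (0, 0, 0)ᵀ = 0. ✓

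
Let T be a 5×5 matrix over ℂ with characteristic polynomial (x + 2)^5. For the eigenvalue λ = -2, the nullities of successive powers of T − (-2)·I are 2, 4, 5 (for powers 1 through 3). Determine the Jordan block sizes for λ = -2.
Block sizes for λ = -2: [3, 2]

From the dimensions of kernels of powers, the number of Jordan blocks of size at least j is d_j − d_{j−1} where d_j = dim ker(N^j) (with d_0 = 0). Computing the differences gives [2, 2, 1].
The number of blocks of size exactly k is (#blocks of size ≥ k) − (#blocks of size ≥ k + 1), so the partition is: 1 block(s) of size 2, 1 block(s) of size 3.
In nonincreasing order the block sizes are [3, 2].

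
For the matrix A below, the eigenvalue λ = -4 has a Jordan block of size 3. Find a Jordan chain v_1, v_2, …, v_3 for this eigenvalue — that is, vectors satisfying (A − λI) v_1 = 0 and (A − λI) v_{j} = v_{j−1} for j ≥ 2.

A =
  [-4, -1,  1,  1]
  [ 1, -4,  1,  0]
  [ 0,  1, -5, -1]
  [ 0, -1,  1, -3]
A Jordan chain for λ = -4 of length 3:
v_1 = (-1, 0, 1, -1)ᵀ
v_2 = (0, 1, 0, 0)ᵀ
v_3 = (1, 0, 0, 0)ᵀ

Let N = A − (-4)·I. We want v_3 with N^3 v_3 = 0 but N^2 v_3 ≠ 0; then v_{j-1} := N · v_j for j = 3, …, 2.

Pick v_3 = (1, 0, 0, 0)ᵀ.
Then v_2 = N · v_3 = (0, 1, 0, 0)ᵀ.
Then v_1 = N · v_2 = (-1, 0, 1, -1)ᵀ.

Sanity check: (A − (-4)·I) v_1 = (0, 0, 0, 0)ᵀ = 0. ✓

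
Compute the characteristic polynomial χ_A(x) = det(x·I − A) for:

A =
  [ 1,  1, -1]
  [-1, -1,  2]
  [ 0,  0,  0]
x^3

Expanding det(x·I − A) (e.g. by cofactor expansion or by noting that A is similar to its Jordan form J, which has the same characteristic polynomial as A) gives
  χ_A(x) = x^3
which factors as x^3. The eigenvalues (with algebraic multiplicities) are λ = 0 with multiplicity 3.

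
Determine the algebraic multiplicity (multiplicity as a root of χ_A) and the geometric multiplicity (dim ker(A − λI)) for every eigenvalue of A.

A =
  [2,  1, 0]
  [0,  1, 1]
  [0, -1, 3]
λ = 2: alg = 3, geom = 1

Step 1 — factor the characteristic polynomial to read off the algebraic multiplicities:
  χ_A(x) = (x - 2)^3

Step 2 — compute geometric multiplicities via the rank-nullity identity g(λ) = n − rank(A − λI):
  rank(A − (2)·I) = 2, so dim ker(A − (2)·I) = n − 2 = 1

Summary:
  λ = 2: algebraic multiplicity = 3, geometric multiplicity = 1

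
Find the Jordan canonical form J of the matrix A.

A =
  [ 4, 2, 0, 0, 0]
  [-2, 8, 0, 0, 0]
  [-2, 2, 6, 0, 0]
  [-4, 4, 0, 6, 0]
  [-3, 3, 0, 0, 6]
J_2(6) ⊕ J_1(6) ⊕ J_1(6) ⊕ J_1(6)

The characteristic polynomial is
  det(x·I − A) = x^5 - 30*x^4 + 360*x^3 - 2160*x^2 + 6480*x - 7776 = (x - 6)^5

Eigenvalues and multiplicities (the geometric multiplicity of λ is n − rank(A − λI), which equals the number of Jordan blocks for λ):
  λ = 6: algebraic multiplicity = 5, geometric multiplicity = 4

Determining the block sizes for each eigenvalue:
  λ = 6: 4 blocks summing to 5 forces exactly one block of size 2 and the rest size 1 → block sizes [2, 1, 1, 1]

Assembling the blocks gives a Jordan form
J =
  [6, 1, 0, 0, 0]
  [0, 6, 0, 0, 0]
  [0, 0, 6, 0, 0]
  [0, 0, 0, 6, 0]
  [0, 0, 0, 0, 6]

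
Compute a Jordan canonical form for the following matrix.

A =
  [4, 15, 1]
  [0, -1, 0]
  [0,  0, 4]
J_1(-1) ⊕ J_2(4)

The characteristic polynomial is
  det(x·I − A) = x^3 - 7*x^2 + 8*x + 16 = (x - 4)^2*(x + 1)

Eigenvalues and multiplicities (the geometric multiplicity of λ is n − rank(A − λI), which equals the number of Jordan blocks for λ):
  λ = -1: algebraic multiplicity = 1, geometric multiplicity = 1
  λ = 4: algebraic multiplicity = 2, geometric multiplicity = 1

Determining the block sizes for each eigenvalue:
  λ = -1: one block (gm = 1), so the single block has size am = 1 → block sizes [1]
  λ = 4: one block (gm = 1), so the single block has size am = 2 → block sizes [2]

Assembling the blocks gives a Jordan form
J =
  [-1, 0, 0]
  [ 0, 4, 1]
  [ 0, 0, 4]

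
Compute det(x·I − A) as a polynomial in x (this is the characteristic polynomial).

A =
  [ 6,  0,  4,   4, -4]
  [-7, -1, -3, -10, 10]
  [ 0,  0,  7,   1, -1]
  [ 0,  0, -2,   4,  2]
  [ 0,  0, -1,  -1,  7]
x^5 - 23*x^4 + 192*x^3 - 648*x^2 + 432*x + 1296

Expanding det(x·I − A) (e.g. by cofactor expansion or by noting that A is similar to its Jordan form J, which has the same characteristic polynomial as A) gives
  χ_A(x) = x^5 - 23*x^4 + 192*x^3 - 648*x^2 + 432*x + 1296
which factors as (x - 6)^4*(x + 1). The eigenvalues (with algebraic multiplicities) are λ = -1 with multiplicity 1, λ = 6 with multiplicity 4.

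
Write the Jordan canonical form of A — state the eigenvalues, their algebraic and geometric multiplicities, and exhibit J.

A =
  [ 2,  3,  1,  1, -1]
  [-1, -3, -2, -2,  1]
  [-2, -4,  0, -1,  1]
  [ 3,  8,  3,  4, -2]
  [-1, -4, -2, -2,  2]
J_3(1) ⊕ J_2(1)

The characteristic polynomial is
  det(x·I − A) = x^5 - 5*x^4 + 10*x^3 - 10*x^2 + 5*x - 1 = (x - 1)^5

Eigenvalues and multiplicities (the geometric multiplicity of λ is n − rank(A − λI), which equals the number of Jordan blocks for λ):
  λ = 1: algebraic multiplicity = 5, geometric multiplicity = 2

Determining the block sizes for each eigenvalue:
  λ = 1: with am = 5 and gm = 2, the partition is not yet determined (e.g. several partitions of 5 into 2 parts exist). Let N = A − (1)·I. Computing rank(N^1) = 3, rank(N^2) = 1, rank(N^3) = 0; the number of blocks of size ≥ j is rank(N^{j−1}) − rank(N^j), giving [2, 2, 1]. So we have 1 block(s) of size 3, 1 block(s) of size 2 → block sizes [3, 2]

Assembling the blocks gives a Jordan form
J =
  [1, 1, 0, 0, 0]
  [0, 1, 1, 0, 0]
  [0, 0, 1, 0, 0]
  [0, 0, 0, 1, 1]
  [0, 0, 0, 0, 1]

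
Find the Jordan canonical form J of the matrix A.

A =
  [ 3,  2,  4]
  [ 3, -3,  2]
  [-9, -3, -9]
J_3(-3)

The characteristic polynomial is
  det(x·I − A) = x^3 + 9*x^2 + 27*x + 27 = (x + 3)^3

Eigenvalues and multiplicities (the geometric multiplicity of λ is n − rank(A − λI), which equals the number of Jordan blocks for λ):
  λ = -3: algebraic multiplicity = 3, geometric multiplicity = 1

Determining the block sizes for each eigenvalue:
  λ = -3: one block (gm = 1), so the single block has size am = 3 → block sizes [3]

Assembling the blocks gives a Jordan form
J =
  [-3,  1,  0]
  [ 0, -3,  1]
  [ 0,  0, -3]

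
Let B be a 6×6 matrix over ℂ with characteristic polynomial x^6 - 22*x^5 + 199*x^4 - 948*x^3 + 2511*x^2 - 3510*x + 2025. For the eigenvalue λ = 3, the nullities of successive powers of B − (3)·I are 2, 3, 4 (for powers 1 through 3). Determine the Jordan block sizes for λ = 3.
Block sizes for λ = 3: [3, 1]

From the dimensions of kernels of powers, the number of Jordan blocks of size at least j is d_j − d_{j−1} where d_j = dim ker(N^j) (with d_0 = 0). Computing the differences gives [2, 1, 1].
The number of blocks of size exactly k is (#blocks of size ≥ k) − (#blocks of size ≥ k + 1), so the partition is: 1 block(s) of size 1, 1 block(s) of size 3.
In nonincreasing order the block sizes are [3, 1].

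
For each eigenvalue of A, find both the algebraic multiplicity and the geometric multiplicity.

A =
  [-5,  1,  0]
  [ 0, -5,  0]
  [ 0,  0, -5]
λ = -5: alg = 3, geom = 2

Step 1 — factor the characteristic polynomial to read off the algebraic multiplicities:
  χ_A(x) = (x + 5)^3

Step 2 — compute geometric multiplicities via the rank-nullity identity g(λ) = n − rank(A − λI):
  rank(A − (-5)·I) = 1, so dim ker(A − (-5)·I) = n − 1 = 2

Summary:
  λ = -5: algebraic multiplicity = 3, geometric multiplicity = 2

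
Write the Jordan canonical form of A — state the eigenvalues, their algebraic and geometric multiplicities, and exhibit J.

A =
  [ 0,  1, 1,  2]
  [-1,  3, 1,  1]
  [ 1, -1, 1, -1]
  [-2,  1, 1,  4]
J_2(2) ⊕ J_2(2)

The characteristic polynomial is
  det(x·I − A) = x^4 - 8*x^3 + 24*x^2 - 32*x + 16 = (x - 2)^4

Eigenvalues and multiplicities (the geometric multiplicity of λ is n − rank(A − λI), which equals the number of Jordan blocks for λ):
  λ = 2: algebraic multiplicity = 4, geometric multiplicity = 2

Determining the block sizes for each eigenvalue:
  λ = 2: with am = 4 and gm = 2, the partition is not yet determined (e.g. several partitions of 4 into 2 parts exist). Let N = A − (2)·I. Computing rank(N^1) = 2, rank(N^2) = 0; the number of blocks of size ≥ j is rank(N^{j−1}) − rank(N^j), giving [2, 2]. So we have 2 block(s) of size 2 → block sizes [2, 2]

Assembling the blocks gives a Jordan form
J =
  [2, 1, 0, 0]
  [0, 2, 0, 0]
  [0, 0, 2, 1]
  [0, 0, 0, 2]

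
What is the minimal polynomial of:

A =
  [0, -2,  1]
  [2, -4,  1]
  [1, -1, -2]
x^3 + 6*x^2 + 12*x + 8

The characteristic polynomial is χ_A(x) = (x + 2)^3, so the eigenvalues are known. The minimal polynomial is
  m_A(x) = Π_λ (x − λ)^{k_λ}
where k_λ is the size of the *largest* Jordan block for λ (equivalently, the smallest k with (A − λI)^k v = 0 for every generalised eigenvector v of λ).

  λ = -2: largest Jordan block has size 3, contributing (x + 2)^3

So m_A(x) = (x + 2)^3 = x^3 + 6*x^2 + 12*x + 8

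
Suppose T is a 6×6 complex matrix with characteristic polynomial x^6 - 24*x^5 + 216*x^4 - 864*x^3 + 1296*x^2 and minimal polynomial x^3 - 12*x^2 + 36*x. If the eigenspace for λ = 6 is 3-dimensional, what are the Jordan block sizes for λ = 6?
Block sizes for λ = 6: [2, 1, 1]

Step 1 — from the characteristic polynomial, algebraic multiplicity of λ = 6 is 4. From dim ker(T − (6)·I) = 3, there are exactly 3 Jordan blocks for λ = 6.
Step 2 — from the minimal polynomial, the factor (x − 6)^2 tells us the largest block for λ = 6 has size 2.
Step 3 — with total size 4, 3 blocks, and largest block 2, the block sizes (in nonincreasing order) are [2, 1, 1].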